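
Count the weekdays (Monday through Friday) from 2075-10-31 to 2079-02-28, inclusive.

869

2075-10-31 is a Thursday.
The range spans 1217 days (inclusive of both endpoints).
1217 = 7 × 173 + 6, so there are 173 full weeks plus 6 extra days.
Each full week contributes 5 weekdays (Mon–Fri): 173 × 5 = 865.
The 6 extra days are Thursday, Friday, Saturday, Sunday, Monday, Tuesday — 4 of them qualify.
Total: 865 + 4 = 869.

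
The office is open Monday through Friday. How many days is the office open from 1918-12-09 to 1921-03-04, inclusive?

585

1918-12-09 is a Monday.
That's 817 days from start to end, counting both.
817 = 7 × 116 + 5, so there are 116 full weeks plus 5 extra days.
Each full week contributes 5 weekdays (Mon–Fri): 116 × 5 = 580.
The 5 extra days are Monday, Tuesday, Wednesday, Thursday, Friday — 5 of them qualify.
Total: 580 + 5 = 585.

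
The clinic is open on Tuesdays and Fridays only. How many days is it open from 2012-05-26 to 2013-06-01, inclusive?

2012-05-26 is a Saturday.
The range spans 372 days (inclusive of both endpoints).
372 = 7 × 53 + 1, so there are 53 full weeks plus 1 extra day.
Each full week contributes 2 days from the set (Tue, Fri): 53 × 2 = 106.
The 1 extra day is Saturday — none qualify.
Total: 106 + 0 = 106.

106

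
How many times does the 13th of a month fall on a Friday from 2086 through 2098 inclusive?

Friday-the-13ths by year:
2086: Sep, Dec
2087: Jun
2088: Feb, Aug
2089: May
2090: Jan, Oct
2091: Apr, Jul
2092: Jun
2093: Feb, Mar, Nov
2094: Aug
2095: May
2096: Jan, Apr, Jul
2097: Sep, Dec
2098: Jun

22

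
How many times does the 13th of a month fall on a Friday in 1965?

1

The 13th falls on a Friday when the month's 13th has weekday Fri.
Jan 13 is Wed; Feb 13 is Sat; Mar 13 is Sat; Apr 13 is Tue; May 13 is Thu; Jun 13 is Sun; Jul 13 is Tue; Aug 13 is Fri ✓; Sep 13 is Mon; Oct 13 is Wed; Nov 13 is Sat; Dec 13 is Mon.
Friday the 13ths: Aug.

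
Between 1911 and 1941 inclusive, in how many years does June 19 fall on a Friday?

4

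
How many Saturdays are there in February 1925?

4

Feb 1, 1925 is a Sunday.
That's 28 days from start to end, counting both.
28 = 7 × 4, so the span is exactly 4 full weeks.
Each full week contributes one Saturday: 4 so far.
Total: 4.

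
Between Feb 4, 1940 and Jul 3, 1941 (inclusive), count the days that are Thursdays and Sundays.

Feb 4, 1940 is a Sunday.
That's 516 days from start to end, counting both.
516 = 7 × 73 + 5, so there are 73 full weeks plus 5 extra days.
Each full week contributes 2 days from the set (Thu, Sun): 73 × 2 = 146.
The 5 extra days are Sun, Mon, Tue, Wed, Thu — 2 of them qualify.
Total: 146 + 2 = 148.

148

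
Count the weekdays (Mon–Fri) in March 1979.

22 weekdays

1979-03-01 is a Thursday.
From 1979-03-01 to 1979-03-31 is 31 days inclusive.
31 = 7 × 4 + 3, so there are 4 full weeks plus 3 extra days.
Each full week contributes 5 weekdays (Mon–Fri): 4 × 5 = 20.
The 3 extra days are Thu, Fri, Sat — 2 of them qualify.
Total: 20 + 2 = 22.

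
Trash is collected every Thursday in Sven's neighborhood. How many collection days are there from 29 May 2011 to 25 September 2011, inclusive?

17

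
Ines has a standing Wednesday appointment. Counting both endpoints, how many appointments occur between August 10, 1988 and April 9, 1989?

August 10, 1988 is a Wednesday.
The range spans 243 days (inclusive of both endpoints).
243 = 7 × 34 + 5, so there are 34 full weeks plus 5 extra days.
Each full week contributes one Wednesday: 34 so far.
The 5 extra days are Wednesday, Thursday, Friday, Saturday, Sunday — 1 of them qualifies.
Total: 34 + 1 = 35.

35 Wednesdays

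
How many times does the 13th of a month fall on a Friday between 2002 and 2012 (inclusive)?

19

Friday-the-13ths by year:
2002: Sep, Dec
2003: Jun
2004: Feb, Aug
2005: May
2006: Jan, Oct
2007: Apr, Jul
2008: Jun
2009: Feb, Mar, Nov
2010: Aug
2011: May
2012: Jan, Apr, Jul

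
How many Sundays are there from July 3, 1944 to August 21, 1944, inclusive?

July 3, 1944 is a Monday.
The range spans 50 days (inclusive of both endpoints).
50 = 7 × 7 + 1, so there are 7 full weeks plus 1 extra day.
Each full week contributes one Sunday: 7 so far.
The 1 extra day is Mon — none qualify.
Total: 7 + 0 = 7.

7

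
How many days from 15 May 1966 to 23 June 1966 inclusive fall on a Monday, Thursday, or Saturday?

15 May 1966 is a Sunday.
The range spans 40 days (inclusive of both endpoints).
40 = 7 × 5 + 5, so there are 5 full weeks plus 5 extra days.
Each full week contributes 3 days from the set (Mon, Thu, Sat): 5 × 3 = 15.
The 5 extra days are Sun, Mon, Tue, Wed, Thu — 2 of them qualify.
Total: 15 + 2 = 17.

17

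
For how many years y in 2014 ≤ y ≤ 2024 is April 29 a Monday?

2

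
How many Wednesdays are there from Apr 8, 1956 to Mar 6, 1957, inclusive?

48

Apr 8, 1956 is a Sunday.
The range spans 333 days (inclusive of both endpoints).
333 = 7 × 47 + 4, so there are 47 full weeks plus 4 extra days.
Each full week contributes one Wednesday: 47 so far.
The 4 extra days are Sun, Mon, Tue, Wed — 1 of them qualifies.
Total: 47 + 1 = 48.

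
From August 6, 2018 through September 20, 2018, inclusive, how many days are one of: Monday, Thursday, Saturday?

August 6, 2018 is a Monday.
That's 46 days from start to end, counting both.
46 = 7 × 6 + 4, so there are 6 full weeks plus 4 extra days.
Each full week contributes 3 days from the set (Mon, Thu, Sat): 6 × 3 = 18.
The 4 extra days are Mon, Tue, Wed, Thu — 2 of them qualify.
Total: 18 + 2 = 20.

20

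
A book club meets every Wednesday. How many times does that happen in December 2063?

4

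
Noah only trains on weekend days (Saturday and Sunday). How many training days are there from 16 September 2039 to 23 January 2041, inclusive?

16 September 2039 is a Friday.
The range spans 496 days (inclusive of both endpoints).
496 = 7 × 70 + 6, so there are 70 full weeks plus 6 extra days.
Each full week contributes 2 weekend days (Sat, Sun): 70 × 2 = 140.
The 6 extra days are Friday, Saturday, Sunday, Monday, Tuesday, Wednesday — 2 of them qualify.
Total: 140 + 2 = 142.

142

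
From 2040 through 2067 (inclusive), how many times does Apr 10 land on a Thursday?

4

Day of week of April 10 in each year:
2040: Tue, 2041: Wed, 2042: Thu ✓, 2043: Fri, 2044: Sun, 2045: Mon, 2046: Tue, 2047: Wed, 2048: Fri, 2049: Sat, 2050: Sun, 2051: Mon, 2052: Wed, 2053: Thu ✓, 2054: Fri, 2055: Sat, 2056: Mon, 2057: Tue, 2058: Wed, 2059: Thu ✓, 2060: Sat, 2061: Sun, 2062: Mon, 2063: Tue, 2064: Thu ✓, 2065: Fri, 2066: Sat, 2067: Sun
Thursdays: 2042, 2053, 2059, 2064.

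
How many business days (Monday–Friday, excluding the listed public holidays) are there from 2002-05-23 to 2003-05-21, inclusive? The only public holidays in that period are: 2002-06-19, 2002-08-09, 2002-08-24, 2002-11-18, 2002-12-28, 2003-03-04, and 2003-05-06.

255 business days

2002-05-23 is a Thursday.
The range spans 364 days (inclusive of both endpoints).
364 = 7 × 52, so the span is exactly 52 full weeks.
Each full week contributes 5 weekdays (Mon–Fri): 52 × 5 = 260.
Total: 260.
Holidays: 2002-06-19 (Wed); 2002-08-09 (Fri); 2002-08-24 (Sat); 2002-11-18 (Mon); 2002-12-28 (Sat); 2003-03-04 (Tue); 2003-05-06 (Tue).
5 of the 7 holidays fall on weekdays; the rest are weekends and were already excluded.
Business days: 260 − 5 = 255.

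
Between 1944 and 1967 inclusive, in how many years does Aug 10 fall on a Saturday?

3

Day of week of August 10 in each year:
1944: Thu, 1945: Fri, 1946: Sat ✓, 1947: Sun, 1948: Tue, 1949: Wed, 1950: Thu, 1951: Fri, 1952: Sun, 1953: Mon, 1954: Tue, 1955: Wed, 1956: Fri, 1957: Sat ✓, 1958: Sun, 1959: Mon, 1960: Wed, 1961: Thu, 1962: Fri, 1963: Sat ✓, 1964: Mon, 1965: Tue, 1966: Wed, 1967: Thu
Saturdays: 1946, 1957, 1963.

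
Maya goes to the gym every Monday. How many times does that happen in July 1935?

1 July 1935 is a Monday.
The range spans 31 days (inclusive of both endpoints).
31 = 7 × 4 + 3, so there are 4 full weeks plus 3 extra days.
Each full week contributes one Monday: 4 so far.
The 3 extra days are Monday, Tuesday, Wednesday — 1 of them qualifies.
Total: 4 + 1 = 5.

5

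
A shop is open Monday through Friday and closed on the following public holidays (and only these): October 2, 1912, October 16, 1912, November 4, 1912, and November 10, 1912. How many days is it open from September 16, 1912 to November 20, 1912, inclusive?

September 16, 1912 is a Monday.
The range spans 66 days (inclusive of both endpoints).
66 = 7 × 9 + 3, so there are 9 full weeks plus 3 extra days.
Each full week contributes 5 weekdays (Mon–Fri): 9 × 5 = 45.
The 3 extra days are Monday, Tuesday, Wednesday — 3 of them qualify.
Total: 45 + 3 = 48.
Holidays: October 2, 1912 (Wed); October 16, 1912 (Wed); November 4, 1912 (Mon); November 10, 1912 (Sun).
3 of the 4 holidays fall on weekdays; the rest are weekends and were already excluded.
Business days: 48 − 3 = 45.

45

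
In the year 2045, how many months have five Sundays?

5

A month has five Sundays exactly when Sunday falls within its first (length − 28) days.
Jan: 31 days, starts Sun → 5 of Sun, Mon, Tue ✓
Feb: 28 days, starts Wed → 5 of (none)
Mar: 31 days, starts Wed → 5 of Wed, Thu, Fri
Apr: 30 days, starts Sat → 5 of Sat, Sun ✓
May: 31 days, starts Mon → 5 of Mon, Tue, Wed
Jun: 30 days, starts Thu → 5 of Thu, Fri
Jul: 31 days, starts Sat → 5 of Sat, Sun, Mon ✓
Aug: 31 days, starts Tue → 5 of Tue, Wed, Thu
Sep: 30 days, starts Fri → 5 of Fri, Sat
Oct: 31 days, starts Sun → 5 of Sun, Mon, Tue ✓
Nov: 30 days, starts Wed → 5 of Wed, Thu
Dec: 31 days, starts Fri → 5 of Fri, Sat, Sun ✓
Months with five Sundays: Jan, Apr, Jul, Oct, Dec.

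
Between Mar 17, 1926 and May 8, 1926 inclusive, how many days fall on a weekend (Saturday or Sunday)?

Mar 17, 1926 is a Wednesday.
That's 53 days from start to end, counting both.
53 = 7 × 7 + 4, so there are 7 full weeks plus 4 extra days.
Each full week contributes 2 weekend days (Sat, Sun): 7 × 2 = 14.
The 4 extra days are Wed, Thu, Fri, Sat — 1 of them qualifies.
Total: 14 + 1 = 15.

15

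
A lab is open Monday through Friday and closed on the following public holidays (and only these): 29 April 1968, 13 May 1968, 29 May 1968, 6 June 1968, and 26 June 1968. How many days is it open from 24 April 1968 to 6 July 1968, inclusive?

24 April 1968 is a Wednesday.
The range spans 74 days (inclusive of both endpoints).
74 = 7 × 10 + 4, so there are 10 full weeks plus 4 extra days.
Each full week contributes 5 weekdays (Mon–Fri): 10 × 5 = 50.
The 4 extra days are Wed, Thu, Fri, Sat — 3 of them qualify.
Total: 50 + 3 = 53.
Holidays: 29 April 1968 (Mon); 13 May 1968 (Mon); 29 May 1968 (Wed); 6 June 1968 (Thu); 26 June 1968 (Wed).
All 5 holidays fall on weekdays, so subtract 5.
Business days: 53 − 5 = 48.

48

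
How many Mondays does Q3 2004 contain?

13

1 July 2004 is a Thursday.
The range spans 92 days (inclusive of both endpoints).
92 = 7 × 13 + 1, so there are 13 full weeks plus 1 extra day.
Each full week contributes one Monday: 13 so far.
The 1 extra day is Thursday — none qualify.
Total: 13 + 0 = 13.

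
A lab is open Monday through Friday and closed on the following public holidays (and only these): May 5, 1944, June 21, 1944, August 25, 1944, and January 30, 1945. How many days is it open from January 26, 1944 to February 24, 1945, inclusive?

January 26, 1944 is a Wednesday.
That's 396 days from start to end, counting both.
396 = 7 × 56 + 4, so there are 56 full weeks plus 4 extra days.
Each full week contributes 5 weekdays (Mon–Fri): 56 × 5 = 280.
The 4 extra days are Wednesday, Thursday, Friday, Saturday — 3 of them qualify.
Total: 280 + 3 = 283.
Holidays: May 5, 1944 (Fri); June 21, 1944 (Wed); August 25, 1944 (Fri); January 30, 1945 (Tue).
All 4 holidays fall on weekdays, so subtract 4.
Business days: 283 − 4 = 279.

279 working days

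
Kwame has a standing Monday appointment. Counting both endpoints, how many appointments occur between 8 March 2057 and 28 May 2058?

8 March 2057 is a Thursday.
That's 447 days from start to end, counting both.
447 = 7 × 63 + 6, so there are 63 full weeks plus 6 extra days.
Each full week contributes one Monday: 63 so far.
The 6 extra days are Thursday, Friday, Saturday, Sunday, Monday, Tuesday — 1 of them qualifies.
Total: 63 + 1 = 64.

64 Mondays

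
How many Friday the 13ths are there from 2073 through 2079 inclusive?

12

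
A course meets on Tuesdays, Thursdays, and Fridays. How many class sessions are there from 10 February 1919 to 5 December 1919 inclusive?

10 February 1919 is a Monday.
From 10 February 1919 to 5 December 1919 is 299 days inclusive.
299 = 7 × 42 + 5, so there are 42 full weeks plus 5 extra days.
Each full week contributes 3 days from the set (Tue, Thu, Fri): 42 × 3 = 126.
The 5 extra days are Mon, Tue, Wed, Thu, Fri — 3 of them qualify.
Total: 126 + 3 = 129.

129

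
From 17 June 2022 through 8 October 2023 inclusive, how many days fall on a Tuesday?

17 June 2022 is a Friday.
The range spans 479 days (inclusive of both endpoints).
479 = 7 × 68 + 3, so there are 68 full weeks plus 3 extra days.
Each full week contributes one Tuesday: 68 so far.
The 3 extra days are Fri, Sat, Sun — none qualify.
Total: 68 + 0 = 68.

68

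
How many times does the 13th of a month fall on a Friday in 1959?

The 13th falls on a Friday when the month's 13th has weekday Fri.
Jan 13 is Tue; Feb 13 is Fri ✓; Mar 13 is Fri ✓; Apr 13 is Mon; May 13 is Wed; Jun 13 is Sat; Jul 13 is Mon; Aug 13 is Thu; Sep 13 is Sun; Oct 13 is Tue; Nov 13 is Fri ✓; Dec 13 is Sun.
Friday the 13ths: Feb, Mar, Nov.

3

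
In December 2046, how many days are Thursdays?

4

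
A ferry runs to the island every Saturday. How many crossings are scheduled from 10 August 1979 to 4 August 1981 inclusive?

104 Saturdays

10 August 1979 is a Friday.
The range spans 726 days (inclusive of both endpoints).
726 = 7 × 103 + 5, so there are 103 full weeks plus 5 extra days.
Each full week contributes one Saturday: 103 so far.
The 5 extra days are Fri, Sat, Sun, Mon, Tue — 1 of them qualifies.
Total: 103 + 1 = 104.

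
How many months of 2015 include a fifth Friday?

4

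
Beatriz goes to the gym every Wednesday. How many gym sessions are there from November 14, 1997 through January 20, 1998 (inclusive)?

9

November 14, 1997 is a Friday.
The range spans 68 days (inclusive of both endpoints).
68 = 7 × 9 + 5, so there are 9 full weeks plus 5 extra days.
Each full week contributes one Wednesday: 9 so far.
The 5 extra days are Fri, Sat, Sun, Mon, Tue — none qualify.
Total: 9 + 0 = 9.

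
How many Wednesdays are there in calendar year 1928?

Jan 1, 1928 is a Sunday.
From Jan 1, 1928 to Dec 31, 1928 is 366 days inclusive.
366 = 7 × 52 + 2, so there are 52 full weeks plus 2 extra days.
Each full week contributes one Wednesday: 52 so far.
The 2 extra days are Sun, Mon — none qualify.
Total: 52 + 0 = 52.

52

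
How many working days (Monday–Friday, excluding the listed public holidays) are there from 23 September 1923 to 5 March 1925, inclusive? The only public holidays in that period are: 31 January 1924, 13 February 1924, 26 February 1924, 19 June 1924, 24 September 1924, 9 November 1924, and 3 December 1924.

23 September 1923 is a Sunday.
From 23 September 1923 to 5 March 1925 is 530 days inclusive.
530 = 7 × 75 + 5, so there are 75 full weeks plus 5 extra days.
Each full week contributes 5 weekdays (Mon–Fri): 75 × 5 = 375.
The 5 extra days are Sunday, Monday, Tuesday, Wednesday, Thursday — 4 of them qualify.
Total: 375 + 4 = 379.
Holidays: 31 January 1924 (Thu); 13 February 1924 (Wed); 26 February 1924 (Tue); 19 June 1924 (Thu); 24 September 1924 (Wed); 9 November 1924 (Sun); 3 December 1924 (Wed).
6 of the 7 holidays fall on weekdays; the rest are weekends and were already excluded.
Business days: 379 − 6 = 373.

373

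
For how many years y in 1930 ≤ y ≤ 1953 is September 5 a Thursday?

Day of week of September 5 in each year:
1930: Fri, 1931: Sat, 1932: Mon, 1933: Tue, 1934: Wed, 1935: Thu ✓, 1936: Sat, 1937: Sun, 1938: Mon, 1939: Tue, 1940: Thu ✓, 1941: Fri, 1942: Sat, 1943: Sun, 1944: Tue, 1945: Wed, 1946: Thu ✓, 1947: Fri, 1948: Sun, 1949: Mon, 1950: Tue, 1951: Wed, 1952: Fri, 1953: Sat
Thursdays: 1935, 1940, 1946.

3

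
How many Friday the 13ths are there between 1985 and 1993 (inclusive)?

16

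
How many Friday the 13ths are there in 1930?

1

The 13th falls on a Friday when the month's 13th has weekday Fri.
Jan 13 is Mon; Feb 13 is Thu; Mar 13 is Thu; Apr 13 is Sun; May 13 is Tue; Jun 13 is Fri ✓; Jul 13 is Sun; Aug 13 is Wed; Sep 13 is Sat; Oct 13 is Mon; Nov 13 is Thu; Dec 13 is Sat.
Friday the 13ths: Jun.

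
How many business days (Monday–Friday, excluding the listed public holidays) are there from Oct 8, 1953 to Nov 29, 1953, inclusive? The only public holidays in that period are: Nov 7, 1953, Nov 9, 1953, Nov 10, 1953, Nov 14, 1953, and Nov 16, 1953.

34

Oct 8, 1953 is a Thursday.
That's 53 days from start to end, counting both.
53 = 7 × 7 + 4, so there are 7 full weeks plus 4 extra days.
Each full week contributes 5 weekdays (Mon–Fri): 7 × 5 = 35.
The 4 extra days are Thursday, Friday, Saturday, Sunday — 2 of them qualify.
Total: 35 + 2 = 37.
Holidays: Nov 7, 1953 (Sat); Nov 9, 1953 (Mon); Nov 10, 1953 (Tue); Nov 14, 1953 (Sat); Nov 16, 1953 (Mon).
3 of the 5 holidays fall on weekdays; the rest are weekends and were already excluded.
Business days: 37 − 3 = 34.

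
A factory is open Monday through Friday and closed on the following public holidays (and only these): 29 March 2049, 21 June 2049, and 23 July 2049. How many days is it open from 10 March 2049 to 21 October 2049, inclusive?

159 business days

10 March 2049 is a Wednesday.
That's 226 days from start to end, counting both.
226 = 7 × 32 + 2, so there are 32 full weeks plus 2 extra days.
Each full week contributes 5 weekdays (Mon–Fri): 32 × 5 = 160.
The 2 extra days are Wednesday, Thursday — 2 of them qualify.
Total: 160 + 2 = 162.
Holidays: 29 March 2049 (Mon); 21 June 2049 (Mon); 23 July 2049 (Fri).
All 3 holidays fall on weekdays, so subtract 3.
Business days: 162 − 3 = 159.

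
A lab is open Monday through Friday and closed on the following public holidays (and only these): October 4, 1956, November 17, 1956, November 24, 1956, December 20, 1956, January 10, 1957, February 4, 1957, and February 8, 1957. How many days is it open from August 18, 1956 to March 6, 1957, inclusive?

138

August 18, 1956 is a Saturday.
From August 18, 1956 to March 6, 1957 is 201 days inclusive.
201 = 7 × 28 + 5, so there are 28 full weeks plus 5 extra days.
Each full week contributes 5 weekdays (Mon–Fri): 28 × 5 = 140.
The 5 extra days are Sat, Sun, Mon, Tue, Wed — 3 of them qualify.
Total: 140 + 3 = 143.
Holidays: October 4, 1956 (Thu); November 17, 1956 (Sat); November 24, 1956 (Sat); December 20, 1956 (Thu); January 10, 1957 (Thu); February 4, 1957 (Mon); February 8, 1957 (Fri).
5 of the 7 holidays fall on weekdays; the rest are weekends and were already excluded.
Business days: 143 − 5 = 138.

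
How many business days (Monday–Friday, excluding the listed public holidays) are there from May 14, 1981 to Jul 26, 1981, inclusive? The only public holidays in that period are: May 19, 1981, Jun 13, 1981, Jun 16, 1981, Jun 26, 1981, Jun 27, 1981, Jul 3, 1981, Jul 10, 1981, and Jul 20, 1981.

46

May 14, 1981 is a Thursday.
The range spans 74 days (inclusive of both endpoints).
74 = 7 × 10 + 4, so there are 10 full weeks plus 4 extra days.
Each full week contributes 5 weekdays (Mon–Fri): 10 × 5 = 50.
The 4 extra days are Thu, Fri, Sat, Sun — 2 of them qualify.
Total: 50 + 2 = 52.
Holidays: May 19, 1981 (Tue); Jun 13, 1981 (Sat); Jun 16, 1981 (Tue); Jun 26, 1981 (Fri); Jun 27, 1981 (Sat); Jul 3, 1981 (Fri); Jul 10, 1981 (Fri); Jul 20, 1981 (Mon).
6 of the 8 holidays fall on weekdays; the rest are weekends and were already excluded.
Business days: 52 − 6 = 46.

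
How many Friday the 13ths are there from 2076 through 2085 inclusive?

16

Friday-the-13ths by year:
2076: Mar, Nov
2077: Aug
2078: May
2079: Jan, Oct
2080: Sep, Dec
2081: Jun
2082: Feb, Mar, Nov
2083: Aug
2084: Oct
2085: Apr, Jul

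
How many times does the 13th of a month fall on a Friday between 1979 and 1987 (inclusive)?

17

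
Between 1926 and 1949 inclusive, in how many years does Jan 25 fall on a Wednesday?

3

Day of week of January 25 in each year:
1926: Mon, 1927: Tue, 1928: Wed ✓, 1929: Fri, 1930: Sat, 1931: Sun, 1932: Mon, 1933: Wed ✓, 1934: Thu, 1935: Fri, 1936: Sat, 1937: Mon, 1938: Tue, 1939: Wed ✓, 1940: Thu, 1941: Sat, 1942: Sun, 1943: Mon, 1944: Tue, 1945: Thu, 1946: Fri, 1947: Sat, 1948: Sun, 1949: Tue
Wednesdays: 1928, 1933, 1939.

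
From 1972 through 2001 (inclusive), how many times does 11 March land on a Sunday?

Day of week of March 11 in each year:
1972: Sat, 1973: Sun ✓, 1974: Mon, 1975: Tue, 1976: Thu, 1977: Fri, 1978: Sat, 1979: Sun ✓, 1980: Tue, 1981: Wed, 1982: Thu, 1983: Fri, 1984: Sun ✓, 1985: Mon, 1986: Tue, 1987: Wed, 1988: Fri, 1989: Sat, 1990: Sun ✓, 1991: Mon, 1992: Wed, 1993: Thu, 1994: Fri, 1995: Sat, 1996: Mon, 1997: Tue, 1998: Wed, 1999: Thu, 2000: Sat, 2001: Sun ✓
Sundays: 1973, 1979, 1984, 1990, 2001.

5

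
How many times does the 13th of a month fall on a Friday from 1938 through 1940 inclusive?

Friday-the-13ths by year:
1938: May
1939: Jan, Oct
1940: Sep, Dec

5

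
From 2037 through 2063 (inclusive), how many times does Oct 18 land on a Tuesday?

4

Day of week of October 18 in each year:
2037: Sun, 2038: Mon, 2039: Tue ✓, 2040: Thu, 2041: Fri, 2042: Sat, 2043: Sun, 2044: Tue ✓, 2045: Wed, 2046: Thu, 2047: Fri, 2048: Sun, 2049: Mon, 2050: Tue ✓, 2051: Wed, 2052: Fri, 2053: Sat, 2054: Sun, 2055: Mon, 2056: Wed, 2057: Thu, 2058: Fri, 2059: Sat, 2060: Mon, 2061: Tue ✓, 2062: Wed, 2063: Thu
Tuesdays: 2039, 2044, 2050, 2061.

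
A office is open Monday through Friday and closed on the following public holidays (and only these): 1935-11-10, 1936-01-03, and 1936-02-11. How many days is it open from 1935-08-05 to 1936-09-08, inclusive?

285 business days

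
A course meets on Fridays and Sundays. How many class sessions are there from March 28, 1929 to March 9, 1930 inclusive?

100

March 28, 1929 is a Thursday.
The range spans 347 days (inclusive of both endpoints).
347 = 7 × 49 + 4, so there are 49 full weeks plus 4 extra days.
Each full week contributes 2 days from the set (Fri, Sun): 49 × 2 = 98.
The 4 extra days are Thursday, Friday, Saturday, Sunday — 2 of them qualify.
Total: 98 + 2 = 100.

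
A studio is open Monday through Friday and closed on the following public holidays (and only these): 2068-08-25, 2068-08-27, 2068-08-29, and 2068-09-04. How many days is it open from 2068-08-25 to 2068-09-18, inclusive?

14 business days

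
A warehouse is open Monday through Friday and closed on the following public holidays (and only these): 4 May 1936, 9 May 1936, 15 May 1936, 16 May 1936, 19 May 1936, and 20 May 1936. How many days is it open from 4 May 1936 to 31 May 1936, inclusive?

16

4 May 1936 is a Monday.
From 4 May 1936 to 31 May 1936 is 28 days inclusive.
28 = 7 × 4, so the span is exactly 4 full weeks.
Each full week contributes 5 weekdays (Mon–Fri): 4 × 5 = 20.
Total: 20.
Holidays: 4 May 1936 (Mon); 9 May 1936 (Sat); 15 May 1936 (Fri); 16 May 1936 (Sat); 19 May 1936 (Tue); 20 May 1936 (Wed).
4 of the 6 holidays fall on weekdays; the rest are weekends and were already excluded.
Business days: 20 − 4 = 16.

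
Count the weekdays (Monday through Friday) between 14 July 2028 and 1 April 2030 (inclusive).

447

14 July 2028 is a Friday.
That's 627 days from start to end, counting both.
627 = 7 × 89 + 4, so there are 89 full weeks plus 4 extra days.
Each full week contributes 5 weekdays (Mon–Fri): 89 × 5 = 445.
The 4 extra days are Fri, Sat, Sun, Mon — 2 of them qualify.
Total: 445 + 2 = 447.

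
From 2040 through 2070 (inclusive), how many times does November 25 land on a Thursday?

Day of week of November 25 in each year:
2040: Sun, 2041: Mon, 2042: Tue, 2043: Wed, 2044: Fri, 2045: Sat, 2046: Sun, 2047: Mon, 2048: Wed, 2049: Thu ✓, 2050: Fri, 2051: Sat, 2052: Mon, 2053: Tue, 2054: Wed, 2055: Thu ✓, 2056: Sat, 2057: Sun, 2058: Mon, 2059: Tue, 2060: Thu ✓, 2061: Fri, 2062: Sat, 2063: Sun, 2064: Tue, 2065: Wed, 2066: Thu ✓, 2067: Fri, 2068: Sun, 2069: Mon, 2070: Tue
Thursdays: 2049, 2055, 2060, 2066.

4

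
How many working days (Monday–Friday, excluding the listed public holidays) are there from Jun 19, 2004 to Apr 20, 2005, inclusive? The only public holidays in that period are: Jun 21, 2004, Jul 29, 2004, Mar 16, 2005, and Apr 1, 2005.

214 working days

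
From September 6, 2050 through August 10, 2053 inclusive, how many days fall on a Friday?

September 6, 2050 is a Tuesday.
The range spans 1070 days (inclusive of both endpoints).
1070 = 7 × 152 + 6, so there are 152 full weeks plus 6 extra days.
Each full week contributes one Friday: 152 so far.
The 6 extra days are Tuesday, Wednesday, Thursday, Friday, Saturday, Sunday — 1 of them qualifies.
Total: 152 + 1 = 153.

153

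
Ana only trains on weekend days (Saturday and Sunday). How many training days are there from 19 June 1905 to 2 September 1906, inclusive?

19 June 1905 is a Monday.
From 19 June 1905 to 2 September 1906 is 441 days inclusive.
441 = 7 × 63, so the span is exactly 63 full weeks.
Each full week contributes 2 weekend days (Sat, Sun): 63 × 2 = 126.

126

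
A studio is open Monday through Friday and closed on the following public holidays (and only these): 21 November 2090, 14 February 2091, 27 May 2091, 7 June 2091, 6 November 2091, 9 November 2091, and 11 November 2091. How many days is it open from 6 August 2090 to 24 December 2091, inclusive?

6 August 2090 is a Sunday.
The range spans 506 days (inclusive of both endpoints).
506 = 7 × 72 + 2, so there are 72 full weeks plus 2 extra days.
Each full week contributes 5 weekdays (Mon–Fri): 72 × 5 = 360.
The 2 extra days are Sun, Mon — 1 of them qualifies.
Total: 360 + 1 = 361.
Holidays: 21 November 2090 (Tue); 14 February 2091 (Wed); 27 May 2091 (Sun); 7 June 2091 (Thu); 6 November 2091 (Tue); 9 November 2091 (Fri); 11 November 2091 (Sun).
5 of the 7 holidays fall on weekdays; the rest are weekends and were already excluded.
Business days: 361 − 5 = 356.

356 business days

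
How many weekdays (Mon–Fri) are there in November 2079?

2079-11-01 is a Wednesday.
That's 30 days from start to end, counting both.
30 = 7 × 4 + 2, so there are 4 full weeks plus 2 extra days.
Each full week contributes 5 weekdays (Mon–Fri): 4 × 5 = 20.
The 2 extra days are Wed, Thu — 2 of them qualify.
Total: 20 + 2 = 22.

22 weekdays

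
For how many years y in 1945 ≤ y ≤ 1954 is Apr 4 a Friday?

Day of week of April 4 in each year:
1945: Wed, 1946: Thu, 1947: Fri ✓, 1948: Sun, 1949: Mon, 1950: Tue, 1951: Wed, 1952: Fri ✓, 1953: Sat, 1954: Sun
Fridays: 1947, 1952.

2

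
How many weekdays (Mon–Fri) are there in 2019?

261

1 January 2019 is a Tuesday.
The range spans 365 days (inclusive of both endpoints).
365 = 7 × 52 + 1, so there are 52 full weeks plus 1 extra day.
Each full week contributes 5 weekdays (Mon–Fri): 52 × 5 = 260.
The 1 extra day is Tue — 1 of them qualifies.
Total: 260 + 1 = 261.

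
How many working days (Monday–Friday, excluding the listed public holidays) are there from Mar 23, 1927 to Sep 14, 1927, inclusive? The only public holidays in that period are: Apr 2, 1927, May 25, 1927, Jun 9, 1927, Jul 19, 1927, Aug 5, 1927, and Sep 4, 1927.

122 working days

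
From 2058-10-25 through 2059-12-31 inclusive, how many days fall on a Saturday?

2058-10-25 is a Friday.
From 2058-10-25 to 2059-12-31 is 433 days inclusive.
433 = 7 × 61 + 6, so there are 61 full weeks plus 6 extra days.
Each full week contributes one Saturday: 61 so far.
The 6 extra days are Fri, Sat, Sun, Mon, Tue, Wed — 1 of them qualifies.
Total: 61 + 1 = 62.

62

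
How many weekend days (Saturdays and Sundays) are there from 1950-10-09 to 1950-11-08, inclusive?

1950-10-09 is a Monday.
The range spans 31 days (inclusive of both endpoints).
31 = 7 × 4 + 3, so there are 4 full weeks plus 3 extra days.
Each full week contributes 2 weekend days (Sat, Sun): 4 × 2 = 8.
The 3 extra days are Monday, Tuesday, Wednesday — none qualify.
Total: 8 + 0 = 8.

8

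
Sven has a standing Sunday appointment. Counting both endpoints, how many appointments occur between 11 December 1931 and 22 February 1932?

11 December 1931 is a Friday.
That's 74 days from start to end, counting both.
74 = 7 × 10 + 4, so there are 10 full weeks plus 4 extra days.
Each full week contributes one Sunday: 10 so far.
The 4 extra days are Friday, Saturday, Sunday, Monday — 1 of them qualifies.
Total: 10 + 1 = 11.

11 Sundays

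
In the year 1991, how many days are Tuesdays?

1991-01-01 is a Tuesday.
From 1991-01-01 to 1991-12-31 is 365 days inclusive.
365 = 7 × 52 + 1, so there are 52 full weeks plus 1 extra day.
Each full week contributes one Tuesday: 52 so far.
The 1 extra day is Tuesday — 1 of them qualifies.
Total: 52 + 1 = 53.

53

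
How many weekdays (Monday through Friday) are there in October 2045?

October 1, 2045 is a Sunday.
From October 1, 2045 to October 31, 2045 is 31 days inclusive.
31 = 7 × 4 + 3, so there are 4 full weeks plus 3 extra days.
Each full week contributes 5 weekdays (Mon–Fri): 4 × 5 = 20.
The 3 extra days are Sunday, Monday, Tuesday — 2 of them qualify.
Total: 20 + 2 = 22.

22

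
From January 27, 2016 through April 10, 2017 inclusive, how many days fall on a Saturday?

63

January 27, 2016 is a Wednesday.
The range spans 440 days (inclusive of both endpoints).
440 = 7 × 62 + 6, so there are 62 full weeks plus 6 extra days.
Each full week contributes one Saturday: 62 so far.
The 6 extra days are Wed, Thu, Fri, Sat, Sun, Mon — 1 of them qualifies.
Total: 62 + 1 = 63.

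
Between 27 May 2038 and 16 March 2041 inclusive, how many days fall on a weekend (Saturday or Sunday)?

27 May 2038 is a Thursday.
The range spans 1025 days (inclusive of both endpoints).
1025 = 7 × 146 + 3, so there are 146 full weeks plus 3 extra days.
Each full week contributes 2 weekend days (Sat, Sun): 146 × 2 = 292.
The 3 extra days are Thursday, Friday, Saturday — 1 of them qualifies.
Total: 292 + 1 = 293.

293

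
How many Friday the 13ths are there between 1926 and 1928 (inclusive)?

Friday-the-13ths by year:
1926: Aug
1927: May
1928: Jan, Apr, Jul

5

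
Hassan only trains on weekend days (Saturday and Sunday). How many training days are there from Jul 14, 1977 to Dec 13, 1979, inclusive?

252

Jul 14, 1977 is a Thursday.
That's 883 days from start to end, counting both.
883 = 7 × 126 + 1, so there are 126 full weeks plus 1 extra day.
Each full week contributes 2 weekend days (Sat, Sun): 126 × 2 = 252.
The 1 extra day is Thursday — none qualify.
Total: 252 + 0 = 252.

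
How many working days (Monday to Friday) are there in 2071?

2071-01-01 is a Thursday.
The range spans 365 days (inclusive of both endpoints).
365 = 7 × 52 + 1, so there are 52 full weeks plus 1 extra day.
Each full week contributes 5 weekdays (Mon–Fri): 52 × 5 = 260.
The 1 extra day is Thu — 1 of them qualifies.
Total: 260 + 1 = 261.

261 weekdays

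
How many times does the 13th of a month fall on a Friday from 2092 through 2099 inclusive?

Friday-the-13ths by year:
2092: Jun
2093: Feb, Mar, Nov
2094: Aug
2095: May
2096: Jan, Apr, Jul
2097: Sep, Dec
2098: Jun
2099: Feb, Mar, Nov

15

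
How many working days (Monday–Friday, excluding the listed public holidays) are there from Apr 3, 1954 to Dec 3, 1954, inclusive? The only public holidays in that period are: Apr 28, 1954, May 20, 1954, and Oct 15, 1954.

172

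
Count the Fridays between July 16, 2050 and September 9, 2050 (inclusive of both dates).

8

July 16, 2050 is a Saturday.
The range spans 56 days (inclusive of both endpoints).
56 = 7 × 8, so the span is exactly 8 full weeks.
Each full week contributes one Friday: 8 so far.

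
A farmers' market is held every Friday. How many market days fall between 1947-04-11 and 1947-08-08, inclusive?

1947-04-11 is a Friday.
From 1947-04-11 to 1947-08-08 is 120 days inclusive.
120 = 7 × 17 + 1, so there are 17 full weeks plus 1 extra day.
Each full week contributes one Friday: 17 so far.
The 1 extra day is Friday — 1 of them qualifies.
Total: 17 + 1 = 18.

18 Fridays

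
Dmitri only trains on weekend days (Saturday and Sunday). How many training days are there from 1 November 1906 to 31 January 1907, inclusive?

1 November 1906 is a Thursday.
That's 92 days from start to end, counting both.
92 = 7 × 13 + 1, so there are 13 full weeks plus 1 extra day.
Each full week contributes 2 weekend days (Sat, Sun): 13 × 2 = 26.
The 1 extra day is Thu — none qualify.
Total: 26 + 0 = 26.

26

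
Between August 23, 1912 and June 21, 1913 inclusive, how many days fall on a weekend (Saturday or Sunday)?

August 23, 1912 is a Friday.
The range spans 303 days (inclusive of both endpoints).
303 = 7 × 43 + 2, so there are 43 full weeks plus 2 extra days.
Each full week contributes 2 weekend days (Sat, Sun): 43 × 2 = 86.
The 2 extra days are Friday, Saturday — 1 of them qualifies.
Total: 86 + 1 = 87.

87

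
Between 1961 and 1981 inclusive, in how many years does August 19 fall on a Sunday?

3

Day of week of August 19 in each year:
1961: Sat, 1962: Sun ✓, 1963: Mon, 1964: Wed, 1965: Thu, 1966: Fri, 1967: Sat, 1968: Mon, 1969: Tue, 1970: Wed, 1971: Thu, 1972: Sat, 1973: Sun ✓, 1974: Mon, 1975: Tue, 1976: Thu, 1977: Fri, 1978: Sat, 1979: Sun ✓, 1980: Tue, 1981: Wed
Sundays: 1962, 1973, 1979.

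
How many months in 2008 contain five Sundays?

4

A month has five Sundays exactly when Sunday falls within its first (length − 28) days.
Jan: 31 days, starts Tue → 5 of Tue, Wed, Thu
Feb: 29 days, starts Fri → 5 of Fri
Mar: 31 days, starts Sat → 5 of Sat, Sun, Mon ✓
Apr: 30 days, starts Tue → 5 of Tue, Wed
May: 31 days, starts Thu → 5 of Thu, Fri, Sat
Jun: 30 days, starts Sun → 5 of Sun, Mon ✓
Jul: 31 days, starts Tue → 5 of Tue, Wed, Thu
Aug: 31 days, starts Fri → 5 of Fri, Sat, Sun ✓
Sep: 30 days, starts Mon → 5 of Mon, Tue
Oct: 31 days, starts Wed → 5 of Wed, Thu, Fri
Nov: 30 days, starts Sat → 5 of Sat, Sun ✓
Dec: 31 days, starts Mon → 5 of Mon, Tue, Wed
Months with five Sundays: Mar, Jun, Aug, Nov.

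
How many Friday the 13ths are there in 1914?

The 13th falls on a Friday when the month's 13th has weekday Fri.
Jan 13 is Tue; Feb 13 is Fri ✓; Mar 13 is Fri ✓; Apr 13 is Mon; May 13 is Wed; Jun 13 is Sat; Jul 13 is Mon; Aug 13 is Thu; Sep 13 is Sun; Oct 13 is Tue; Nov 13 is Fri ✓; Dec 13 is Sun.
Friday the 13ths: Feb, Mar, Nov.

3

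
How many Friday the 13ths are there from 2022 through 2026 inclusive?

Friday-the-13ths by year:
2022: May
2023: Jan, Oct
2024: Sep, Dec
2025: Jun
2026: Feb, Mar, Nov

9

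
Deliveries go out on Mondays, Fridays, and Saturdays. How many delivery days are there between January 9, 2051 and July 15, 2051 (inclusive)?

81

January 9, 2051 is a Monday.
The range spans 188 days (inclusive of both endpoints).
188 = 7 × 26 + 6, so there are 26 full weeks plus 6 extra days.
Each full week contributes 3 days from the set (Mon, Fri, Sat): 26 × 3 = 78.
The 6 extra days are Mon, Tue, Wed, Thu, Fri, Sat — 3 of them qualify.
Total: 78 + 3 = 81.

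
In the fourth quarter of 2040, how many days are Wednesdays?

13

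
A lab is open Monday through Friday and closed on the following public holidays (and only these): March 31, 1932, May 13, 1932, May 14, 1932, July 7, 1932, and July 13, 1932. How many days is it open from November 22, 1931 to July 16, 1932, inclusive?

166

November 22, 1931 is a Sunday.
The range spans 238 days (inclusive of both endpoints).
238 = 7 × 34, so the span is exactly 34 full weeks.
Each full week contributes 5 weekdays (Mon–Fri): 34 × 5 = 170.
Total: 170.
Holidays: March 31, 1932 (Thu); May 13, 1932 (Fri); May 14, 1932 (Sat); July 7, 1932 (Thu); July 13, 1932 (Wed).
4 of the 5 holidays fall on weekdays; the rest are weekends and were already excluded.
Business days: 170 − 4 = 166.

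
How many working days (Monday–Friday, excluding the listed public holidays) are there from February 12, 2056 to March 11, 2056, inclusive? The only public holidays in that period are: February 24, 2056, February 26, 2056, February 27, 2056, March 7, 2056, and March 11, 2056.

18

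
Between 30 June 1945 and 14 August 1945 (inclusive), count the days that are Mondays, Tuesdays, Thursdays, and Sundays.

30 June 1945 is a Saturday.
From 30 June 1945 to 14 August 1945 is 46 days inclusive.
46 = 7 × 6 + 4, so there are 6 full weeks plus 4 extra days.
Each full week contributes 4 days from the set (Mon, Tue, Thu, Sun): 6 × 4 = 24.
The 4 extra days are Saturday, Sunday, Monday, Tuesday — 3 of them qualify.
Total: 24 + 3 = 27.

27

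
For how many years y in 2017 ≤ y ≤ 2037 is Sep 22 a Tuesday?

3

Day of week of September 22 in each year:
2017: Fri, 2018: Sat, 2019: Sun, 2020: Tue ✓, 2021: Wed, 2022: Thu, 2023: Fri, 2024: Sun, 2025: Mon, 2026: Tue ✓, 2027: Wed, 2028: Fri, 2029: Sat, 2030: Sun, 2031: Mon, 2032: Wed, 2033: Thu, 2034: Fri, 2035: Sat, 2036: Mon, 2037: Tue ✓
Tuesdays: 2020, 2026, 2037.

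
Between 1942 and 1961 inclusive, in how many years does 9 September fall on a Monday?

Day of week of September 9 in each year:
1942: Wed, 1943: Thu, 1944: Sat, 1945: Sun, 1946: Mon ✓, 1947: Tue, 1948: Thu, 1949: Fri, 1950: Sat, 1951: Sun, 1952: Tue, 1953: Wed, 1954: Thu, 1955: Fri, 1956: Sun, 1957: Mon ✓, 1958: Tue, 1959: Wed, 1960: Fri, 1961: Sat
Mondays: 1946, 1957.

2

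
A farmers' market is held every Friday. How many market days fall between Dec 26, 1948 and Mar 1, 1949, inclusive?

9

Dec 26, 1948 is a Sunday.
The range spans 66 days (inclusive of both endpoints).
66 = 7 × 9 + 3, so there are 9 full weeks plus 3 extra days.
Each full week contributes one Friday: 9 so far.
The 3 extra days are Sun, Mon, Tue — none qualify.
Total: 9 + 0 = 9.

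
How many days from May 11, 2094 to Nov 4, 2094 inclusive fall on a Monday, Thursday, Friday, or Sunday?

May 11, 2094 is a Tuesday.
The range spans 178 days (inclusive of both endpoints).
178 = 7 × 25 + 3, so there are 25 full weeks plus 3 extra days.
Each full week contributes 4 days from the set (Mon, Thu, Fri, Sun): 25 × 4 = 100.
The 3 extra days are Tuesday, Wednesday, Thursday — 1 of them qualifies.
Total: 100 + 1 = 101.

101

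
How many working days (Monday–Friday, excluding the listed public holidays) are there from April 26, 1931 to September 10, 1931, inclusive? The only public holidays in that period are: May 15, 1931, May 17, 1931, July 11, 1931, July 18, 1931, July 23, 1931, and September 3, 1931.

April 26, 1931 is a Sunday.
From April 26, 1931 to September 10, 1931 is 138 days inclusive.
138 = 7 × 19 + 5, so there are 19 full weeks plus 5 extra days.
Each full week contributes 5 weekdays (Mon–Fri): 19 × 5 = 95.
The 5 extra days are Sun, Mon, Tue, Wed, Thu — 4 of them qualify.
Total: 95 + 4 = 99.
Holidays: May 15, 1931 (Fri); May 17, 1931 (Sun); July 11, 1931 (Sat); July 18, 1931 (Sat); July 23, 1931 (Thu); September 3, 1931 (Thu).
3 of the 6 holidays fall on weekdays; the rest are weekends and were already excluded.
Business days: 99 − 3 = 96.

96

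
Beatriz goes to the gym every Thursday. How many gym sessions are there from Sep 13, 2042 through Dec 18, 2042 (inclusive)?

14 Thursdays

Sep 13, 2042 is a Saturday.
From Sep 13, 2042 to Dec 18, 2042 is 97 days inclusive.
97 = 7 × 13 + 6, so there are 13 full weeks plus 6 extra days.
Each full week contributes one Thursday: 13 so far.
The 6 extra days are Saturday, Sunday, Monday, Tuesday, Wednesday, Thursday — 1 of them qualifies.
Total: 13 + 1 = 14.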